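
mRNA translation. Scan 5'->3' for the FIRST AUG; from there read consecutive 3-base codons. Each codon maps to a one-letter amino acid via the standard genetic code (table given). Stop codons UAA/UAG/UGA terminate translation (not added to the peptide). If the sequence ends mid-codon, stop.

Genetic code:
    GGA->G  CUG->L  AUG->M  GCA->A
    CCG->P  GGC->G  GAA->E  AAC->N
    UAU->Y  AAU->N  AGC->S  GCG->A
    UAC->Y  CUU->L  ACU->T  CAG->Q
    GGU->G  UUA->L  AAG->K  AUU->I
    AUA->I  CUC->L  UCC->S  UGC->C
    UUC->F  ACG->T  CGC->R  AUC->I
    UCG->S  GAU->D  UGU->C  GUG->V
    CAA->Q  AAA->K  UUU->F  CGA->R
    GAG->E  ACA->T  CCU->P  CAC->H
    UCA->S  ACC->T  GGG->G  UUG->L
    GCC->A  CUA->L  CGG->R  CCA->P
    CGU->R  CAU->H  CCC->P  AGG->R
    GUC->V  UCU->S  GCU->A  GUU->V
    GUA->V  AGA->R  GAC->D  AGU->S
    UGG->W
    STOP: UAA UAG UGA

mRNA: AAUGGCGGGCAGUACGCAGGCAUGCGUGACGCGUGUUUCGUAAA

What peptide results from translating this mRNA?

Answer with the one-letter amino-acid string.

Answer: MAGSTQACVTRVS

Derivation:
start AUG at pos 1
pos 1: AUG -> M; peptide=M
pos 4: GCG -> A; peptide=MA
pos 7: GGC -> G; peptide=MAG
pos 10: AGU -> S; peptide=MAGS
pos 13: ACG -> T; peptide=MAGST
pos 16: CAG -> Q; peptide=MAGSTQ
pos 19: GCA -> A; peptide=MAGSTQA
pos 22: UGC -> C; peptide=MAGSTQAC
pos 25: GUG -> V; peptide=MAGSTQACV
pos 28: ACG -> T; peptide=MAGSTQACVT
pos 31: CGU -> R; peptide=MAGSTQACVTR
pos 34: GUU -> V; peptide=MAGSTQACVTRV
pos 37: UCG -> S; peptide=MAGSTQACVTRVS
pos 40: UAA -> STOP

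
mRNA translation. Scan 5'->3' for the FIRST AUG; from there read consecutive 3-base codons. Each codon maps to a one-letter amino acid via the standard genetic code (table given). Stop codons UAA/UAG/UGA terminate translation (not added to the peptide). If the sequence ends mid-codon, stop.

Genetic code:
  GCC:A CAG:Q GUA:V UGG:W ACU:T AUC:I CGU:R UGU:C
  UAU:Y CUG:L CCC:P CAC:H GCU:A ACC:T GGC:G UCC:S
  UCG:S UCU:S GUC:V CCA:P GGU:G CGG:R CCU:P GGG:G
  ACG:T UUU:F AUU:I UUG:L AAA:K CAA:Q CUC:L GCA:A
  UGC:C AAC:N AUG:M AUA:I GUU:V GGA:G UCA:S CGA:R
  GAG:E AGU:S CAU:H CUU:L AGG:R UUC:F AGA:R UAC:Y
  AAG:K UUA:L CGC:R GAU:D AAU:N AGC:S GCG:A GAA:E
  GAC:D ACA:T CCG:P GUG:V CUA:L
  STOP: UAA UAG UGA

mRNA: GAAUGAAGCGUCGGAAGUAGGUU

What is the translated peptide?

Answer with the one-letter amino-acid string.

start AUG at pos 2
pos 2: AUG -> M; peptide=M
pos 5: AAG -> K; peptide=MK
pos 8: CGU -> R; peptide=MKR
pos 11: CGG -> R; peptide=MKRR
pos 14: AAG -> K; peptide=MKRRK
pos 17: UAG -> STOP

Answer: MKRRK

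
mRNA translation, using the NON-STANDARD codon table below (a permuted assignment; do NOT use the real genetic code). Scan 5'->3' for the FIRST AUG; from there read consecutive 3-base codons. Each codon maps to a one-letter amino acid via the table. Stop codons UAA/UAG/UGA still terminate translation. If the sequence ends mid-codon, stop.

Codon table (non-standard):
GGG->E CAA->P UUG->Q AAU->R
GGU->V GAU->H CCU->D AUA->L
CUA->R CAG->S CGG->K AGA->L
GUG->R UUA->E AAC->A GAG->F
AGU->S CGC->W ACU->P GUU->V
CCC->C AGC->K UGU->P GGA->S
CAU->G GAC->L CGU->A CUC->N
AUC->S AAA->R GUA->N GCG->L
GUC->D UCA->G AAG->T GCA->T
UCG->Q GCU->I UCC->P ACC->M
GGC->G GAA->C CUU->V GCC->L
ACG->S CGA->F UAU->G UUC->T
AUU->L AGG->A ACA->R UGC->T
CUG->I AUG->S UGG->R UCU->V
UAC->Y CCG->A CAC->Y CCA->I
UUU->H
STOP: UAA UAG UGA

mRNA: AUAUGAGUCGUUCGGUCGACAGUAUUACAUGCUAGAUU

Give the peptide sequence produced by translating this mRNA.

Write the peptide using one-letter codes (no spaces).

start AUG at pos 2
pos 2: AUG -> S; peptide=S
pos 5: AGU -> S; peptide=SS
pos 8: CGU -> A; peptide=SSA
pos 11: UCG -> Q; peptide=SSAQ
pos 14: GUC -> D; peptide=SSAQD
pos 17: GAC -> L; peptide=SSAQDL
pos 20: AGU -> S; peptide=SSAQDLS
pos 23: AUU -> L; peptide=SSAQDLSL
pos 26: ACA -> R; peptide=SSAQDLSLR
pos 29: UGC -> T; peptide=SSAQDLSLRT
pos 32: UAG -> STOP

Answer: SSAQDLSLRT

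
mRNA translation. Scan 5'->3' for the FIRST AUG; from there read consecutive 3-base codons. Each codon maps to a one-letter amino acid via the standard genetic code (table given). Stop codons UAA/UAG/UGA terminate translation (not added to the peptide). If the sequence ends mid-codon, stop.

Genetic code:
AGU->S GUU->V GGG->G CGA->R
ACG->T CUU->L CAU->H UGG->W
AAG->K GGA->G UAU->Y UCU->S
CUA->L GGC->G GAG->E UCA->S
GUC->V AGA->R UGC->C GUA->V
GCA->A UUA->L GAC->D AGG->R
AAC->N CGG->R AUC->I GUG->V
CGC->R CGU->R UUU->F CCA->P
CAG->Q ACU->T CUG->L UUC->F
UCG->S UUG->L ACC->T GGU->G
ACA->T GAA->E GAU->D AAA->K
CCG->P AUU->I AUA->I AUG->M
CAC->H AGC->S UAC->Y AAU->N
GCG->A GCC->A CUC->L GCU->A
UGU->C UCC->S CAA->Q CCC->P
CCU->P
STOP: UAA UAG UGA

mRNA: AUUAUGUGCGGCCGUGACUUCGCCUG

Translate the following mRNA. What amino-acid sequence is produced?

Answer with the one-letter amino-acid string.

Answer: MCGRDFA

Derivation:
start AUG at pos 3
pos 3: AUG -> M; peptide=M
pos 6: UGC -> C; peptide=MC
pos 9: GGC -> G; peptide=MCG
pos 12: CGU -> R; peptide=MCGR
pos 15: GAC -> D; peptide=MCGRD
pos 18: UUC -> F; peptide=MCGRDF
pos 21: GCC -> A; peptide=MCGRDFA
pos 24: only 2 nt remain (<3), stop (end of mRNA)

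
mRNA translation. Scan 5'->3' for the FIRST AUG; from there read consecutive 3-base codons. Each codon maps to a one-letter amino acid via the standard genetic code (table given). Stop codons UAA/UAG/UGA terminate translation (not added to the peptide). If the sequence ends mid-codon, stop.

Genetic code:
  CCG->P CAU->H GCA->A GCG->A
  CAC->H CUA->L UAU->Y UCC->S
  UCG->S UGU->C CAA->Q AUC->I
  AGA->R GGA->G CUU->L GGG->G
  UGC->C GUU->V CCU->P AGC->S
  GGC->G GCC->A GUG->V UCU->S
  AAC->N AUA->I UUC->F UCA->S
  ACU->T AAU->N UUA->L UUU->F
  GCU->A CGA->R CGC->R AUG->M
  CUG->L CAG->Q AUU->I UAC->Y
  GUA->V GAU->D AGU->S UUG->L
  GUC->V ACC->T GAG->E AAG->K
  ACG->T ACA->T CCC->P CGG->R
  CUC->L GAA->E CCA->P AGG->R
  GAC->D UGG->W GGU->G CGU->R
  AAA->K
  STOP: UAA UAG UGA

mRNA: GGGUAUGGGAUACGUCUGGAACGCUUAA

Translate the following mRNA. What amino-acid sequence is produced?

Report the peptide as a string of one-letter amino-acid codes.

start AUG at pos 4
pos 4: AUG -> M; peptide=M
pos 7: GGA -> G; peptide=MG
pos 10: UAC -> Y; peptide=MGY
pos 13: GUC -> V; peptide=MGYV
pos 16: UGG -> W; peptide=MGYVW
pos 19: AAC -> N; peptide=MGYVWN
pos 22: GCU -> A; peptide=MGYVWNA
pos 25: UAA -> STOP

Answer: MGYVWNA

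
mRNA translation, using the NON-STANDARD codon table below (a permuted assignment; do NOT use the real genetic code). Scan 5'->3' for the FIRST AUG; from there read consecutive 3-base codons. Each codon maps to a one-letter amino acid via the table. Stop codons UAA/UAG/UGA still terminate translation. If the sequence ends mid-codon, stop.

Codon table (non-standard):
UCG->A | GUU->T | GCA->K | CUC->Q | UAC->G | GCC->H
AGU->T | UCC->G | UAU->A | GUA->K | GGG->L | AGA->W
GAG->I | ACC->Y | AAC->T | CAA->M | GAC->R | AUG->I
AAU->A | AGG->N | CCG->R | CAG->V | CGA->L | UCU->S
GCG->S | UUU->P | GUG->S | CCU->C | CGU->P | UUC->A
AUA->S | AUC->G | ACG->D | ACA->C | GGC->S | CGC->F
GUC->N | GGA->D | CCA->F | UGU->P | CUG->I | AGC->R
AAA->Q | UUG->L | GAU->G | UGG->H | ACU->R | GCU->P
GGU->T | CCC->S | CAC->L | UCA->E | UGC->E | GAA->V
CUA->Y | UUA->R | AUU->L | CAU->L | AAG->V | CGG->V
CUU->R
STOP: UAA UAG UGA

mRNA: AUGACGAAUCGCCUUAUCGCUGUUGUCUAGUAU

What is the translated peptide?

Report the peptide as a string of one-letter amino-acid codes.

Answer: IDAFRGPTN

Derivation:
start AUG at pos 0
pos 0: AUG -> I; peptide=I
pos 3: ACG -> D; peptide=ID
pos 6: AAU -> A; peptide=IDA
pos 9: CGC -> F; peptide=IDAF
pos 12: CUU -> R; peptide=IDAFR
pos 15: AUC -> G; peptide=IDAFRG
pos 18: GCU -> P; peptide=IDAFRGP
pos 21: GUU -> T; peptide=IDAFRGPT
pos 24: GUC -> N; peptide=IDAFRGPTN
pos 27: UAG -> STOP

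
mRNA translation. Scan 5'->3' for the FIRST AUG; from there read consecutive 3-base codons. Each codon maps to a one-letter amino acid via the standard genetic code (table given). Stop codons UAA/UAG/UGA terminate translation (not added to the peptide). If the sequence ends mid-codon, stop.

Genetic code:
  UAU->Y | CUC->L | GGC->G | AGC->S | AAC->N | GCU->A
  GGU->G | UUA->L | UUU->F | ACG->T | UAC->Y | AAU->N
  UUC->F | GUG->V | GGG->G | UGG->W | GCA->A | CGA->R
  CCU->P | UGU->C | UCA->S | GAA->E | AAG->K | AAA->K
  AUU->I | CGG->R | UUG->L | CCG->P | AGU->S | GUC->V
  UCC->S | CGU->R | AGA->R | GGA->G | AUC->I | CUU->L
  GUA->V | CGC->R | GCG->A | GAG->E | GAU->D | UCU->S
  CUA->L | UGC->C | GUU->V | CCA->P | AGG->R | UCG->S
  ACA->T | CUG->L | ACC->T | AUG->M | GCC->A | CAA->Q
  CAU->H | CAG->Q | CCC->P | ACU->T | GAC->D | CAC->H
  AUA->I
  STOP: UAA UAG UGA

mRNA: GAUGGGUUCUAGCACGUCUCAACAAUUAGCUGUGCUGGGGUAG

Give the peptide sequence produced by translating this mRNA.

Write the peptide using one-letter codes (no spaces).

Answer: MGSSTSQQLAVLG

Derivation:
start AUG at pos 1
pos 1: AUG -> M; peptide=M
pos 4: GGU -> G; peptide=MG
pos 7: UCU -> S; peptide=MGS
pos 10: AGC -> S; peptide=MGSS
pos 13: ACG -> T; peptide=MGSST
pos 16: UCU -> S; peptide=MGSSTS
pos 19: CAA -> Q; peptide=MGSSTSQ
pos 22: CAA -> Q; peptide=MGSSTSQQ
pos 25: UUA -> L; peptide=MGSSTSQQL
pos 28: GCU -> A; peptide=MGSSTSQQLA
pos 31: GUG -> V; peptide=MGSSTSQQLAV
pos 34: CUG -> L; peptide=MGSSTSQQLAVL
pos 37: GGG -> G; peptide=MGSSTSQQLAVLG
pos 40: UAG -> STOP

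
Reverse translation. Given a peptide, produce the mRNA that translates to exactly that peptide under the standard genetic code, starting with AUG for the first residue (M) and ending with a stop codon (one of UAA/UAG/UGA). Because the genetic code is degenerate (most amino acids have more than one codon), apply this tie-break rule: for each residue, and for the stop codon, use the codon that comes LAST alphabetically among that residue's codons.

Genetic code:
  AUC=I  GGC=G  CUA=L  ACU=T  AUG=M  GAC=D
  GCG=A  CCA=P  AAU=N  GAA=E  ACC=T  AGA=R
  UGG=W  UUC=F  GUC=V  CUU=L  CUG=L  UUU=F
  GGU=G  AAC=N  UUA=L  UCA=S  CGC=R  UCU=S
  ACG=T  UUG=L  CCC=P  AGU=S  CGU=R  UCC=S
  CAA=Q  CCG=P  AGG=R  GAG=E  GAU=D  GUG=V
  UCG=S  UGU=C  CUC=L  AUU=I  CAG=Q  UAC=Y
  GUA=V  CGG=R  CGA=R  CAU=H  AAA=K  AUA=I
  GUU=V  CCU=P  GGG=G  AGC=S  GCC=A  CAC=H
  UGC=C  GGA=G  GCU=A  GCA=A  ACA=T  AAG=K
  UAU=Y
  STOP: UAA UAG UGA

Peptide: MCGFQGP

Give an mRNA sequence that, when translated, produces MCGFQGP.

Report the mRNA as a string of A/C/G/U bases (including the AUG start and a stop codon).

Answer: mRNA: AUGUGUGGUUUUCAGGGUCCUUGA

Derivation:
residue 1: M -> AUG (start codon)
residue 2: C codons sorted = UGC,UGU -> pick last = UGU
residue 3: G codons sorted = GGA,GGC,GGG,GGU -> pick last = GGU
residue 4: F codons sorted = UUC,UUU -> pick last = UUU
residue 5: Q codons sorted = CAA,CAG -> pick last = CAG
residue 6: G codons sorted = GGA,GGC,GGG,GGU -> pick last = GGU
residue 7: P codons sorted = CCA,CCC,CCG,CCU -> pick last = CCU
terminator: stop codons sorted = UAA,UAG,UGA -> pick last = UGA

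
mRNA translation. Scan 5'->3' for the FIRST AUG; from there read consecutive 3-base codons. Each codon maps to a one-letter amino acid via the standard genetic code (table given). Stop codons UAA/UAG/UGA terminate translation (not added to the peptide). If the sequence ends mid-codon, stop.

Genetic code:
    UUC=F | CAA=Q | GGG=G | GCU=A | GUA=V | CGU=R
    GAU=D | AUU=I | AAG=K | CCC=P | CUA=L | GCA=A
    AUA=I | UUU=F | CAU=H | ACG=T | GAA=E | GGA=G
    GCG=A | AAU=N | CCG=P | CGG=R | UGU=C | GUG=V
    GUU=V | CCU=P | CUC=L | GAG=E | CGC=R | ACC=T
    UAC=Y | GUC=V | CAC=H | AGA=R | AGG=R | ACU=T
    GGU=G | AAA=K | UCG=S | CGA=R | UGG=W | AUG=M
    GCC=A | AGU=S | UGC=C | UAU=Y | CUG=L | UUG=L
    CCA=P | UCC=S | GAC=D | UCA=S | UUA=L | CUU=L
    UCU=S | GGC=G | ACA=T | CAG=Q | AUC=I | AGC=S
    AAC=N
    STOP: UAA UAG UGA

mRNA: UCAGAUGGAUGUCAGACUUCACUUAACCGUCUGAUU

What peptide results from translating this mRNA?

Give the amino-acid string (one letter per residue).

Answer: MDVRLHLTV

Derivation:
start AUG at pos 4
pos 4: AUG -> M; peptide=M
pos 7: GAU -> D; peptide=MD
pos 10: GUC -> V; peptide=MDV
pos 13: AGA -> R; peptide=MDVR
pos 16: CUU -> L; peptide=MDVRL
pos 19: CAC -> H; peptide=MDVRLH
pos 22: UUA -> L; peptide=MDVRLHL
pos 25: ACC -> T; peptide=MDVRLHLT
pos 28: GUC -> V; peptide=MDVRLHLTV
pos 31: UGA -> STOP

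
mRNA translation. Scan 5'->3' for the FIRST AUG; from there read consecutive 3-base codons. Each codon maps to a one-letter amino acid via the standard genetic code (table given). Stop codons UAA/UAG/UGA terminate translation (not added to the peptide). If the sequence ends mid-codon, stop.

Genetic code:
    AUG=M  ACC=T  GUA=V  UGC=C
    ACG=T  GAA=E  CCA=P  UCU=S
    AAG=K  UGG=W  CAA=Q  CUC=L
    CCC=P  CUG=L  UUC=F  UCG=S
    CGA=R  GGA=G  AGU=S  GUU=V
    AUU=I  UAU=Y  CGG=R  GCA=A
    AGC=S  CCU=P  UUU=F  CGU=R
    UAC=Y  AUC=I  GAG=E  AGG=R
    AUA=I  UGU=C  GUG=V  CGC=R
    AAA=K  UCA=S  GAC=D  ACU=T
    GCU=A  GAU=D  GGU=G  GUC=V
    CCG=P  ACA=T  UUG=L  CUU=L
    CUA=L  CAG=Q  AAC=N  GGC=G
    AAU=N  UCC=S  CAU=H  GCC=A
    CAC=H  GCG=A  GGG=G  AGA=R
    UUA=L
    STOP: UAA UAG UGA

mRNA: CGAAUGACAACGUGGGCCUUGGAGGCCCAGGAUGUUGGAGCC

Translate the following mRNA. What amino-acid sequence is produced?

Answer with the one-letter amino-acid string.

Answer: MTTWALEAQDVGA

Derivation:
start AUG at pos 3
pos 3: AUG -> M; peptide=M
pos 6: ACA -> T; peptide=MT
pos 9: ACG -> T; peptide=MTT
pos 12: UGG -> W; peptide=MTTW
pos 15: GCC -> A; peptide=MTTWA
pos 18: UUG -> L; peptide=MTTWAL
pos 21: GAG -> E; peptide=MTTWALE
pos 24: GCC -> A; peptide=MTTWALEA
pos 27: CAG -> Q; peptide=MTTWALEAQ
pos 30: GAU -> D; peptide=MTTWALEAQD
pos 33: GUU -> V; peptide=MTTWALEAQDV
pos 36: GGA -> G; peptide=MTTWALEAQDVG
pos 39: GCC -> A; peptide=MTTWALEAQDVGA
pos 42: only 0 nt remain (<3), stop (end of mRNA)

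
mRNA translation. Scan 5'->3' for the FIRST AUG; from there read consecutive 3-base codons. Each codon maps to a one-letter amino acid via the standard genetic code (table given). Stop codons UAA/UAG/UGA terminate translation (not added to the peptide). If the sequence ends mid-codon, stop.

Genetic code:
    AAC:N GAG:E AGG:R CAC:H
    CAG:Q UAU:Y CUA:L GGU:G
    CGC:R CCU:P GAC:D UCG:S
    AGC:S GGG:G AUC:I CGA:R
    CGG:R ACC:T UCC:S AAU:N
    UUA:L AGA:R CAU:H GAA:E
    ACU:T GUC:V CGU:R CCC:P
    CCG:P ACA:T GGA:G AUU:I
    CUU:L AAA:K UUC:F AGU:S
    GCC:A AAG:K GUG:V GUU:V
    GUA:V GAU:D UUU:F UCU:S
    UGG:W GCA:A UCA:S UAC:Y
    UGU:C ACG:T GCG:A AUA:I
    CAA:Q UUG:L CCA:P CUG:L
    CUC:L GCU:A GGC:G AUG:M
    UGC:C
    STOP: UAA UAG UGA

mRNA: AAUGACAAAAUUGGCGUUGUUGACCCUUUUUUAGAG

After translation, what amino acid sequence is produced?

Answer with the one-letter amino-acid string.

start AUG at pos 1
pos 1: AUG -> M; peptide=M
pos 4: ACA -> T; peptide=MT
pos 7: AAA -> K; peptide=MTK
pos 10: UUG -> L; peptide=MTKL
pos 13: GCG -> A; peptide=MTKLA
pos 16: UUG -> L; peptide=MTKLAL
pos 19: UUG -> L; peptide=MTKLALL
pos 22: ACC -> T; peptide=MTKLALLT
pos 25: CUU -> L; peptide=MTKLALLTL
pos 28: UUU -> F; peptide=MTKLALLTLF
pos 31: UAG -> STOP

Answer: MTKLALLTLF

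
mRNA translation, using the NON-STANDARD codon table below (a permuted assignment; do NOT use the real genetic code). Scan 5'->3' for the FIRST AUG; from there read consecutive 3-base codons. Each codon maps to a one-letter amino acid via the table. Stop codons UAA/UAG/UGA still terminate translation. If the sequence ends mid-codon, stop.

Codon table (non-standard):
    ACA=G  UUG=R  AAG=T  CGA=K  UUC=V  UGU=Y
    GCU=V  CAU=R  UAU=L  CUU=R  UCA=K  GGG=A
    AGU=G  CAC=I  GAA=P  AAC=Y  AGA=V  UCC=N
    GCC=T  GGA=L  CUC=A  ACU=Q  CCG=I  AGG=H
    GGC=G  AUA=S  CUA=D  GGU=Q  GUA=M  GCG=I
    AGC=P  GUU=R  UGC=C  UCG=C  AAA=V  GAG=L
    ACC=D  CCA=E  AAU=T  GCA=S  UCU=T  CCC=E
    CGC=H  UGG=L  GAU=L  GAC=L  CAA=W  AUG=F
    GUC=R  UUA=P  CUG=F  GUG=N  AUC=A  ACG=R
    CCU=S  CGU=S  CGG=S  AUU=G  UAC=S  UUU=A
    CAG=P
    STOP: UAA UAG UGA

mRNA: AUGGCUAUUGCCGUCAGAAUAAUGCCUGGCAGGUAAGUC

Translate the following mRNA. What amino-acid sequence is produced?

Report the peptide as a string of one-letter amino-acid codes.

start AUG at pos 0
pos 0: AUG -> F; peptide=F
pos 3: GCU -> V; peptide=FV
pos 6: AUU -> G; peptide=FVG
pos 9: GCC -> T; peptide=FVGT
pos 12: GUC -> R; peptide=FVGTR
pos 15: AGA -> V; peptide=FVGTRV
pos 18: AUA -> S; peptide=FVGTRVS
pos 21: AUG -> F; peptide=FVGTRVSF
pos 24: CCU -> S; peptide=FVGTRVSFS
pos 27: GGC -> G; peptide=FVGTRVSFSG
pos 30: AGG -> H; peptide=FVGTRVSFSGH
pos 33: UAA -> STOP

Answer: FVGTRVSFSGH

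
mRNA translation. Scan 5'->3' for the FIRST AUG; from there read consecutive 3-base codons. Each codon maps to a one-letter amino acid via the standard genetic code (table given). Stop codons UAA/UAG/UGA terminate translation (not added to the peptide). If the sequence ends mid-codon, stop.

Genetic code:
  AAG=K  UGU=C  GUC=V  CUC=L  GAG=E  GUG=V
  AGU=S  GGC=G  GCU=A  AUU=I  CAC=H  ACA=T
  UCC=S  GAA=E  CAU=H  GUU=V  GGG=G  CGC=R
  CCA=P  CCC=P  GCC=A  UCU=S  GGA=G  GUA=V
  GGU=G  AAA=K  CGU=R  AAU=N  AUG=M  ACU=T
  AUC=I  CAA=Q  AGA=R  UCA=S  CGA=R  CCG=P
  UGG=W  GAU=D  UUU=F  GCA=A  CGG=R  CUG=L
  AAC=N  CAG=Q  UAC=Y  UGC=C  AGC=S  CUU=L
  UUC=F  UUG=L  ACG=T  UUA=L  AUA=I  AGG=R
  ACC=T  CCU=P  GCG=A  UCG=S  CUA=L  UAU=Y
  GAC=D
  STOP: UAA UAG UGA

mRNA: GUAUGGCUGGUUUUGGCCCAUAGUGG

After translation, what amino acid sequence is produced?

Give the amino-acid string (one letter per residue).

Answer: MAGFGP

Derivation:
start AUG at pos 2
pos 2: AUG -> M; peptide=M
pos 5: GCU -> A; peptide=MA
pos 8: GGU -> G; peptide=MAG
pos 11: UUU -> F; peptide=MAGF
pos 14: GGC -> G; peptide=MAGFG
pos 17: CCA -> P; peptide=MAGFGP
pos 20: UAG -> STOP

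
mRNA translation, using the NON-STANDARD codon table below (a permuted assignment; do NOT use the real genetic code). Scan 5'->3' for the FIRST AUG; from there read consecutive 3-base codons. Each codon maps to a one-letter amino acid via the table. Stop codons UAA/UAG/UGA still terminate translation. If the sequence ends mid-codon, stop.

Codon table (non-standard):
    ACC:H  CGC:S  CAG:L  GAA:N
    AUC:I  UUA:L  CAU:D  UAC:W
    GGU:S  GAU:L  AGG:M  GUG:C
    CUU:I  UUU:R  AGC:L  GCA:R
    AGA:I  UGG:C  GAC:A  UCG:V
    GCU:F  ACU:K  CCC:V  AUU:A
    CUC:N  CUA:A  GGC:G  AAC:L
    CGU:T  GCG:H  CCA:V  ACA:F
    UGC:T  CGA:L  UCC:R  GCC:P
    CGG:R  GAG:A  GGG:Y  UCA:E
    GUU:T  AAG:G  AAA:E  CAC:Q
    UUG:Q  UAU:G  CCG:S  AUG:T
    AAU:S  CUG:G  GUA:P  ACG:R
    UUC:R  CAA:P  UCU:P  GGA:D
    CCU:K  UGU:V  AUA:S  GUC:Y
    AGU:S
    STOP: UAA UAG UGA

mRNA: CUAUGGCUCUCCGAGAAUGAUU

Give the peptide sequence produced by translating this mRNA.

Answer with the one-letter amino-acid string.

Answer: TFNLN

Derivation:
start AUG at pos 2
pos 2: AUG -> T; peptide=T
pos 5: GCU -> F; peptide=TF
pos 8: CUC -> N; peptide=TFN
pos 11: CGA -> L; peptide=TFNL
pos 14: GAA -> N; peptide=TFNLN
pos 17: UGA -> STOP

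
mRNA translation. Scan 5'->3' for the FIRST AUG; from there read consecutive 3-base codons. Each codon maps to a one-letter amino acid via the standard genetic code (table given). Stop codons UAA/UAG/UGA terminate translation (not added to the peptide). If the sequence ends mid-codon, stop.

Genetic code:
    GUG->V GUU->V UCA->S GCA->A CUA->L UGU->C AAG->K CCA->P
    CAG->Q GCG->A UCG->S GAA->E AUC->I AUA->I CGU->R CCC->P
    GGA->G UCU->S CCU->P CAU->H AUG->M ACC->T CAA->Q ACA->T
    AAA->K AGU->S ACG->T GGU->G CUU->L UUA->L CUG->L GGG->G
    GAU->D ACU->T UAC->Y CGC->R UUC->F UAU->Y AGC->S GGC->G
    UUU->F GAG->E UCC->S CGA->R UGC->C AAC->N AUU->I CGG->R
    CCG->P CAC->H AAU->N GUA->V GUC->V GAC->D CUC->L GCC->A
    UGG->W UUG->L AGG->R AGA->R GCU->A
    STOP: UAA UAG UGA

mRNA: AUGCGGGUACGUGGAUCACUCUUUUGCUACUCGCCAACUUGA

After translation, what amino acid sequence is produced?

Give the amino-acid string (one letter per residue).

Answer: MRVRGSLFCYSPT

Derivation:
start AUG at pos 0
pos 0: AUG -> M; peptide=M
pos 3: CGG -> R; peptide=MR
pos 6: GUA -> V; peptide=MRV
pos 9: CGU -> R; peptide=MRVR
pos 12: GGA -> G; peptide=MRVRG
pos 15: UCA -> S; peptide=MRVRGS
pos 18: CUC -> L; peptide=MRVRGSL
pos 21: UUU -> F; peptide=MRVRGSLF
pos 24: UGC -> C; peptide=MRVRGSLFC
pos 27: UAC -> Y; peptide=MRVRGSLFCY
pos 30: UCG -> S; peptide=MRVRGSLFCYS
pos 33: CCA -> P; peptide=MRVRGSLFCYSP
pos 36: ACU -> T; peptide=MRVRGSLFCYSPT
pos 39: UGA -> STOP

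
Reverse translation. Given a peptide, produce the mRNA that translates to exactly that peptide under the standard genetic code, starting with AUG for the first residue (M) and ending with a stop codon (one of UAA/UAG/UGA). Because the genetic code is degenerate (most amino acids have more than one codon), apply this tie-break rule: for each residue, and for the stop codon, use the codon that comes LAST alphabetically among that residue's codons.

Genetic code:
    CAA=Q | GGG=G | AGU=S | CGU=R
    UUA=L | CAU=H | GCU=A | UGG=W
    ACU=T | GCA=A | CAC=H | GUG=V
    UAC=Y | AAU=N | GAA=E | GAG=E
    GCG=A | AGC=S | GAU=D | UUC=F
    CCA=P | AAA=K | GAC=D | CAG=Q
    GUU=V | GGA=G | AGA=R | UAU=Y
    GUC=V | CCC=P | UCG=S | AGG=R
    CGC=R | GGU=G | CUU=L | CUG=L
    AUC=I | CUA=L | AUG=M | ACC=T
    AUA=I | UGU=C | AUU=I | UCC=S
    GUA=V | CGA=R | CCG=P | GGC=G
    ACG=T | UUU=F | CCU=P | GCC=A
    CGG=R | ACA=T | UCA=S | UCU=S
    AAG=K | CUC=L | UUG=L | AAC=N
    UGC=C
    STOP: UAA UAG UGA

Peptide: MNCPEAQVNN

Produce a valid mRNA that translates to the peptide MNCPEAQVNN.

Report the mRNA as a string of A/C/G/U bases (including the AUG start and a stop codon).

residue 1: M -> AUG (start codon)
residue 2: N codons sorted = AAC,AAU -> pick last = AAU
residue 3: C codons sorted = UGC,UGU -> pick last = UGU
residue 4: P codons sorted = CCA,CCC,CCG,CCU -> pick last = CCU
residue 5: E codons sorted = GAA,GAG -> pick last = GAG
residue 6: A codons sorted = GCA,GCC,GCG,GCU -> pick last = GCU
residue 7: Q codons sorted = CAA,CAG -> pick last = CAG
residue 8: V codons sorted = GUA,GUC,GUG,GUU -> pick last = GUU
residue 9: N codons sorted = AAC,AAU -> pick last = AAU
residue 10: N codons sorted = AAC,AAU -> pick last = AAU
terminator: stop codons sorted = UAA,UAG,UGA -> pick last = UGA

Answer: mRNA: AUGAAUUGUCCUGAGGCUCAGGUUAAUAAUUGA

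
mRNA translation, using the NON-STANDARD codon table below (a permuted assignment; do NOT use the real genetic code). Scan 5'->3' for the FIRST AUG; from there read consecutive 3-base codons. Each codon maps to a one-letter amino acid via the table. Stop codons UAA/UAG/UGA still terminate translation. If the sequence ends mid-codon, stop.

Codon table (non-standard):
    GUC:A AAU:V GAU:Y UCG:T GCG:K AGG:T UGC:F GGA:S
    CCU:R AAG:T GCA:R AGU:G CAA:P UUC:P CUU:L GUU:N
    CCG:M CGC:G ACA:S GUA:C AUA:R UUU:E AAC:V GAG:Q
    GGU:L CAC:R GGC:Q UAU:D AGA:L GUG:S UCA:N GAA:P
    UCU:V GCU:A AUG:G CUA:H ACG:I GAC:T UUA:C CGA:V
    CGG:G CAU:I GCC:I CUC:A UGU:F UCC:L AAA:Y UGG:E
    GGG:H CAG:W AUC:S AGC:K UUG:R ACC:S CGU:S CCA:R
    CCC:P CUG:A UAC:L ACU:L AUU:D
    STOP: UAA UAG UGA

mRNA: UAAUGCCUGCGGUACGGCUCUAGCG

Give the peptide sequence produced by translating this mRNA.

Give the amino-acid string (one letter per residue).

start AUG at pos 2
pos 2: AUG -> G; peptide=G
pos 5: CCU -> R; peptide=GR
pos 8: GCG -> K; peptide=GRK
pos 11: GUA -> C; peptide=GRKC
pos 14: CGG -> G; peptide=GRKCG
pos 17: CUC -> A; peptide=GRKCGA
pos 20: UAG -> STOP

Answer: GRKCGA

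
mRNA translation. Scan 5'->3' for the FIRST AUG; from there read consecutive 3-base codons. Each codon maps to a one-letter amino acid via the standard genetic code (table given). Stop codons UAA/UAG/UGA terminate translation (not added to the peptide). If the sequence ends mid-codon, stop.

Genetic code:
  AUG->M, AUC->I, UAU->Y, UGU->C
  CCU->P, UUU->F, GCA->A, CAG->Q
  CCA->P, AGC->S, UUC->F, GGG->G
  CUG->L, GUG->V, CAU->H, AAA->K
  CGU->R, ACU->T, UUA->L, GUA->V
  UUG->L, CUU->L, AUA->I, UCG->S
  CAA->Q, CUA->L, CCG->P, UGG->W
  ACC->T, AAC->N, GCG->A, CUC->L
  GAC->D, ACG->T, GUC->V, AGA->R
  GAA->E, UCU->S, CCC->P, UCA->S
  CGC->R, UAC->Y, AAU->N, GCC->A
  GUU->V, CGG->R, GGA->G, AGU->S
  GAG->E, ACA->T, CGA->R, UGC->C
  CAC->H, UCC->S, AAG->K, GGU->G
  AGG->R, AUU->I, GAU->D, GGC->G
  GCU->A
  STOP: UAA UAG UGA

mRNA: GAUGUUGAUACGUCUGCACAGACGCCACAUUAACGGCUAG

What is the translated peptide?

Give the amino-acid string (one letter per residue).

Answer: MLIRLHRRHING

Derivation:
start AUG at pos 1
pos 1: AUG -> M; peptide=M
pos 4: UUG -> L; peptide=ML
pos 7: AUA -> I; peptide=MLI
pos 10: CGU -> R; peptide=MLIR
pos 13: CUG -> L; peptide=MLIRL
pos 16: CAC -> H; peptide=MLIRLH
pos 19: AGA -> R; peptide=MLIRLHR
pos 22: CGC -> R; peptide=MLIRLHRR
pos 25: CAC -> H; peptide=MLIRLHRRH
pos 28: AUU -> I; peptide=MLIRLHRRHI
pos 31: AAC -> N; peptide=MLIRLHRRHIN
pos 34: GGC -> G; peptide=MLIRLHRRHING
pos 37: UAG -> STOP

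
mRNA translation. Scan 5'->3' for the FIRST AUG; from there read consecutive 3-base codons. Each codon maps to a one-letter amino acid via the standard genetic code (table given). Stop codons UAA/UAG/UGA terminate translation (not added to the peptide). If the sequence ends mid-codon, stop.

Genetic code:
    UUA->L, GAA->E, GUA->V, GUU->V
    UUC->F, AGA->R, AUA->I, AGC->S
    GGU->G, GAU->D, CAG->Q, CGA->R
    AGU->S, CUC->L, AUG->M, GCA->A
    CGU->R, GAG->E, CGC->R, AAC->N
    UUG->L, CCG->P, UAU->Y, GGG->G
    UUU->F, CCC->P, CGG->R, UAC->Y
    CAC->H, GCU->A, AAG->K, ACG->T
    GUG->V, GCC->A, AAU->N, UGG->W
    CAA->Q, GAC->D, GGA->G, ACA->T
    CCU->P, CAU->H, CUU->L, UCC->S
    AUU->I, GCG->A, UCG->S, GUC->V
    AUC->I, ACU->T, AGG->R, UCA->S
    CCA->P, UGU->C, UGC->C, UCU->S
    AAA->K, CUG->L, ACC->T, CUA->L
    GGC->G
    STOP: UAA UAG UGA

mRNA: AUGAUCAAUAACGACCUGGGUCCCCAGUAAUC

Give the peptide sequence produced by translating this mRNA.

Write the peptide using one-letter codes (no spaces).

Answer: MINNDLGPQ

Derivation:
start AUG at pos 0
pos 0: AUG -> M; peptide=M
pos 3: AUC -> I; peptide=MI
pos 6: AAU -> N; peptide=MIN
pos 9: AAC -> N; peptide=MINN
pos 12: GAC -> D; peptide=MINND
pos 15: CUG -> L; peptide=MINNDL
pos 18: GGU -> G; peptide=MINNDLG
pos 21: CCC -> P; peptide=MINNDLGP
pos 24: CAG -> Q; peptide=MINNDLGPQ
pos 27: UAA -> STOP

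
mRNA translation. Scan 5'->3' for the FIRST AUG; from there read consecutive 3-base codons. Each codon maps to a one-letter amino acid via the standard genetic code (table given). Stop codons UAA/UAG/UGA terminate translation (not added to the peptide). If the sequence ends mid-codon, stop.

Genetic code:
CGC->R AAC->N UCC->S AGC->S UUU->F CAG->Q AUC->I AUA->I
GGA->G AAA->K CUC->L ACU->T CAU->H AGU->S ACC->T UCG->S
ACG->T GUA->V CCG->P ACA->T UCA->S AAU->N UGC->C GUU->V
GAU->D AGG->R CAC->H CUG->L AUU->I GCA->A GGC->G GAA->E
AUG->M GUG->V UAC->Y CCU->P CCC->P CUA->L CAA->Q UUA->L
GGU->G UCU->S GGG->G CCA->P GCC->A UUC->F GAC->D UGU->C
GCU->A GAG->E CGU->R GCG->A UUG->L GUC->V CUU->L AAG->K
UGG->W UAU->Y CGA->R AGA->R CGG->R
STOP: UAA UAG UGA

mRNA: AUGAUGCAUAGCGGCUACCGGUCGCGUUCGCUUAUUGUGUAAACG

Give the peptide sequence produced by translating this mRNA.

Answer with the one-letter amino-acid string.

Answer: MMHSGYRSRSLIV

Derivation:
start AUG at pos 0
pos 0: AUG -> M; peptide=M
pos 3: AUG -> M; peptide=MM
pos 6: CAU -> H; peptide=MMH
pos 9: AGC -> S; peptide=MMHS
pos 12: GGC -> G; peptide=MMHSG
pos 15: UAC -> Y; peptide=MMHSGY
pos 18: CGG -> R; peptide=MMHSGYR
pos 21: UCG -> S; peptide=MMHSGYRS
pos 24: CGU -> R; peptide=MMHSGYRSR
pos 27: UCG -> S; peptide=MMHSGYRSRS
pos 30: CUU -> L; peptide=MMHSGYRSRSL
pos 33: AUU -> I; peptide=MMHSGYRSRSLI
pos 36: GUG -> V; peptide=MMHSGYRSRSLIV
pos 39: UAA -> STOP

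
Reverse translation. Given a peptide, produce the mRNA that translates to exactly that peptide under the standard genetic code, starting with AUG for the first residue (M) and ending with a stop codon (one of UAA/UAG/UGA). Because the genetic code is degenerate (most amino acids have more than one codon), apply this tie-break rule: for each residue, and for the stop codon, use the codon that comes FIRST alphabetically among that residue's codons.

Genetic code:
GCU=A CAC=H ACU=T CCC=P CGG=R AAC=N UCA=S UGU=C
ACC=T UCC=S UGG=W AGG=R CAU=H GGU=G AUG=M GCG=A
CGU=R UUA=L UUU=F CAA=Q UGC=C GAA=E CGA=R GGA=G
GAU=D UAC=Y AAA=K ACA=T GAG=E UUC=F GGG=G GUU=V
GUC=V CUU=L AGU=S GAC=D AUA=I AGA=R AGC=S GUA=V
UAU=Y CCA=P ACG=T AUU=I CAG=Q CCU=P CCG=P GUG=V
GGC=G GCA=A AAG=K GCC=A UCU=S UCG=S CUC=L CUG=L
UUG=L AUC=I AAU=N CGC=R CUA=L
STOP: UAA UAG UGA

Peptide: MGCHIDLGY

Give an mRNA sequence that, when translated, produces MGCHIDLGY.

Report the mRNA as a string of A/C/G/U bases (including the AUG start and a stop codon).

residue 1: M -> AUG (start codon)
residue 2: G codons sorted = GGA,GGC,GGG,GGU -> pick first = GGA
residue 3: C codons sorted = UGC,UGU -> pick first = UGC
residue 4: H codons sorted = CAC,CAU -> pick first = CAC
residue 5: I codons sorted = AUA,AUC,AUU -> pick first = AUA
residue 6: D codons sorted = GAC,GAU -> pick first = GAC
residue 7: L codons sorted = CUA,CUC,CUG,CUU,UUA,UUG -> pick first = CUA
residue 8: G codons sorted = GGA,GGC,GGG,GGU -> pick first = GGA
residue 9: Y codons sorted = UAC,UAU -> pick first = UAC
terminator: stop codons sorted = UAA,UAG,UGA -> pick first = UAA

Answer: mRNA: AUGGGAUGCCACAUAGACCUAGGAUACUAA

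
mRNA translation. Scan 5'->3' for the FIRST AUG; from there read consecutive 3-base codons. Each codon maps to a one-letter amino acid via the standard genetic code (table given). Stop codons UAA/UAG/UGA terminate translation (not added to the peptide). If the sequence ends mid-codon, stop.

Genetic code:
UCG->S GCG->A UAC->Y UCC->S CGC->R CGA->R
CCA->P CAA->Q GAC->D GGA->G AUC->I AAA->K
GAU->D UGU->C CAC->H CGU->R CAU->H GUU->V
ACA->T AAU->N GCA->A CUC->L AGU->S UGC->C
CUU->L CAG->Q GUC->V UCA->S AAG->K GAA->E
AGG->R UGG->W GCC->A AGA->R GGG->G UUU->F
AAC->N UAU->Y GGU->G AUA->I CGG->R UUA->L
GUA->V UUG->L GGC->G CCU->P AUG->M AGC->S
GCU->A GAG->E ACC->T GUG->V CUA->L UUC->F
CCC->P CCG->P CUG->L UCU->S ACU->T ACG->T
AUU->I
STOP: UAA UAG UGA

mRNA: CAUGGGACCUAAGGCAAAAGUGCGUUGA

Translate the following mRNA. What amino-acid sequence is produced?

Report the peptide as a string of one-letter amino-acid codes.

Answer: MGPKAKVR

Derivation:
start AUG at pos 1
pos 1: AUG -> M; peptide=M
pos 4: GGA -> G; peptide=MG
pos 7: CCU -> P; peptide=MGP
pos 10: AAG -> K; peptide=MGPK
pos 13: GCA -> A; peptide=MGPKA
pos 16: AAA -> K; peptide=MGPKAK
pos 19: GUG -> V; peptide=MGPKAKV
pos 22: CGU -> R; peptide=MGPKAKVR
pos 25: UGA -> STOP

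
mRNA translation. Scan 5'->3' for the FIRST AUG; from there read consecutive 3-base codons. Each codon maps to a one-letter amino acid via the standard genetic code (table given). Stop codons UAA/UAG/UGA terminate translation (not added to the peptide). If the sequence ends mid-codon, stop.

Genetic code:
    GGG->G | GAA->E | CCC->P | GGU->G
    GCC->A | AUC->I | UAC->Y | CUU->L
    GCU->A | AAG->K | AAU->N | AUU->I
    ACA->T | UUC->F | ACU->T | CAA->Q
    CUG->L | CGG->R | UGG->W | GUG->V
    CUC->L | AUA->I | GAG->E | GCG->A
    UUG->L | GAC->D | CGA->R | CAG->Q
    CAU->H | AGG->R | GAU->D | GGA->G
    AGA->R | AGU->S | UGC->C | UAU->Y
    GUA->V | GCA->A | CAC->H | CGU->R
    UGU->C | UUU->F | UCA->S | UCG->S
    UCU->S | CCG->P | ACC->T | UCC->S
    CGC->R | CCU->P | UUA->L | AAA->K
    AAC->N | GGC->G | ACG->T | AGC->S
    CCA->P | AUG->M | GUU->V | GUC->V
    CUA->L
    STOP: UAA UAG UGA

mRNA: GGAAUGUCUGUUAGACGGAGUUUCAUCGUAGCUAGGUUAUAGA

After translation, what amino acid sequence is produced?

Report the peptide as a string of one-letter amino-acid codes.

start AUG at pos 3
pos 3: AUG -> M; peptide=M
pos 6: UCU -> S; peptide=MS
pos 9: GUU -> V; peptide=MSV
pos 12: AGA -> R; peptide=MSVR
pos 15: CGG -> R; peptide=MSVRR
pos 18: AGU -> S; peptide=MSVRRS
pos 21: UUC -> F; peptide=MSVRRSF
pos 24: AUC -> I; peptide=MSVRRSFI
pos 27: GUA -> V; peptide=MSVRRSFIV
pos 30: GCU -> A; peptide=MSVRRSFIVA
pos 33: AGG -> R; peptide=MSVRRSFIVAR
pos 36: UUA -> L; peptide=MSVRRSFIVARL
pos 39: UAG -> STOP

Answer: MSVRRSFIVARL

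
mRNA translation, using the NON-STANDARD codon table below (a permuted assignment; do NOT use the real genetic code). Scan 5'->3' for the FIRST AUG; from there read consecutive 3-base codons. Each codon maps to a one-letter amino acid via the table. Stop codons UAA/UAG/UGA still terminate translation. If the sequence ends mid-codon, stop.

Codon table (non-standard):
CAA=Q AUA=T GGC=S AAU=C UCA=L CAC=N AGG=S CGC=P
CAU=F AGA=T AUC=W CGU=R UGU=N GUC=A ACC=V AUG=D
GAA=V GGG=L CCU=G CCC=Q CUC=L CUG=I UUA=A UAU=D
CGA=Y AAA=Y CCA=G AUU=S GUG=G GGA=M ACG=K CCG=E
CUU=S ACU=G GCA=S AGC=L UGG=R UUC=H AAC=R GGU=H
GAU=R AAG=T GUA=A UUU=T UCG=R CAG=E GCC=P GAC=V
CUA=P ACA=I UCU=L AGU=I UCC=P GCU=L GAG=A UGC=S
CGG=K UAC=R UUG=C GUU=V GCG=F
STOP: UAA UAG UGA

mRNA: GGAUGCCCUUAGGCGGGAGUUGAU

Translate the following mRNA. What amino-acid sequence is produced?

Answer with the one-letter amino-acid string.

Answer: DQASLI

Derivation:
start AUG at pos 2
pos 2: AUG -> D; peptide=D
pos 5: CCC -> Q; peptide=DQ
pos 8: UUA -> A; peptide=DQA
pos 11: GGC -> S; peptide=DQAS
pos 14: GGG -> L; peptide=DQASL
pos 17: AGU -> I; peptide=DQASLI
pos 20: UGA -> STOP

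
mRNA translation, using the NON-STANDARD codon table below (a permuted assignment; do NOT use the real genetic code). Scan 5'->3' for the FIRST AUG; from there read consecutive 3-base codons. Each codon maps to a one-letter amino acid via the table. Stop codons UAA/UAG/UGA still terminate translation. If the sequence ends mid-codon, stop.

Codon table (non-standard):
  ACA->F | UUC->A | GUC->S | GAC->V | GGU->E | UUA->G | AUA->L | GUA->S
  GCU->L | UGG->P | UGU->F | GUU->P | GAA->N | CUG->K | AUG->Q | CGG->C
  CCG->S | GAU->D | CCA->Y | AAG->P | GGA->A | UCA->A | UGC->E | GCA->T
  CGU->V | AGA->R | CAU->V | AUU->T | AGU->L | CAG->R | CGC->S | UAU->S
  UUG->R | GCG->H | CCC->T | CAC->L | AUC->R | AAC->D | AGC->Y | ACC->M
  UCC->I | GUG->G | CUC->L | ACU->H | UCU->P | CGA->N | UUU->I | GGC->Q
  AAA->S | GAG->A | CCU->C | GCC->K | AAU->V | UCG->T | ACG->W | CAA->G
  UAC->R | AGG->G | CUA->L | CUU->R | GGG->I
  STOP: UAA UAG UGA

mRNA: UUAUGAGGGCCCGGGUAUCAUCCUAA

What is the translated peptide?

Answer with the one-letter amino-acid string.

start AUG at pos 2
pos 2: AUG -> Q; peptide=Q
pos 5: AGG -> G; peptide=QG
pos 8: GCC -> K; peptide=QGK
pos 11: CGG -> C; peptide=QGKC
pos 14: GUA -> S; peptide=QGKCS
pos 17: UCA -> A; peptide=QGKCSA
pos 20: UCC -> I; peptide=QGKCSAI
pos 23: UAA -> STOP

Answer: QGKCSAI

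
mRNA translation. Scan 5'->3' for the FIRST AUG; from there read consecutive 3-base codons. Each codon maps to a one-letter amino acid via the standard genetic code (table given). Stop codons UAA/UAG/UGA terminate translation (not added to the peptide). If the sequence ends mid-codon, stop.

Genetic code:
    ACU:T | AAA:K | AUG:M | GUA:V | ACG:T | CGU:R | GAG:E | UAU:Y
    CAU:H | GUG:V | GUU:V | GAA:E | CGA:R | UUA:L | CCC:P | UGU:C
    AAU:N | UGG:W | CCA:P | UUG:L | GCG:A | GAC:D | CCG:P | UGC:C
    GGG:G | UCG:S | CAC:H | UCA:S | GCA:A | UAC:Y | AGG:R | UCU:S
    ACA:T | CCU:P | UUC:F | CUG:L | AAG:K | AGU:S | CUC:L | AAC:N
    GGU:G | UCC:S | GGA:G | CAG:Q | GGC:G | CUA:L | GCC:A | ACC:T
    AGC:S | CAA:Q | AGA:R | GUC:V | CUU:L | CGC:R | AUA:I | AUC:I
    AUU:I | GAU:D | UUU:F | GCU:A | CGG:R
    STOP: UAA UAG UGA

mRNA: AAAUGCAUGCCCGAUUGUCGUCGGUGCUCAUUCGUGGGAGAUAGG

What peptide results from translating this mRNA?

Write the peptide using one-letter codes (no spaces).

start AUG at pos 2
pos 2: AUG -> M; peptide=M
pos 5: CAU -> H; peptide=MH
pos 8: GCC -> A; peptide=MHA
pos 11: CGA -> R; peptide=MHAR
pos 14: UUG -> L; peptide=MHARL
pos 17: UCG -> S; peptide=MHARLS
pos 20: UCG -> S; peptide=MHARLSS
pos 23: GUG -> V; peptide=MHARLSSV
pos 26: CUC -> L; peptide=MHARLSSVL
pos 29: AUU -> I; peptide=MHARLSSVLI
pos 32: CGU -> R; peptide=MHARLSSVLIR
pos 35: GGG -> G; peptide=MHARLSSVLIRG
pos 38: AGA -> R; peptide=MHARLSSVLIRGR
pos 41: UAG -> STOP

Answer: MHARLSSVLIRGR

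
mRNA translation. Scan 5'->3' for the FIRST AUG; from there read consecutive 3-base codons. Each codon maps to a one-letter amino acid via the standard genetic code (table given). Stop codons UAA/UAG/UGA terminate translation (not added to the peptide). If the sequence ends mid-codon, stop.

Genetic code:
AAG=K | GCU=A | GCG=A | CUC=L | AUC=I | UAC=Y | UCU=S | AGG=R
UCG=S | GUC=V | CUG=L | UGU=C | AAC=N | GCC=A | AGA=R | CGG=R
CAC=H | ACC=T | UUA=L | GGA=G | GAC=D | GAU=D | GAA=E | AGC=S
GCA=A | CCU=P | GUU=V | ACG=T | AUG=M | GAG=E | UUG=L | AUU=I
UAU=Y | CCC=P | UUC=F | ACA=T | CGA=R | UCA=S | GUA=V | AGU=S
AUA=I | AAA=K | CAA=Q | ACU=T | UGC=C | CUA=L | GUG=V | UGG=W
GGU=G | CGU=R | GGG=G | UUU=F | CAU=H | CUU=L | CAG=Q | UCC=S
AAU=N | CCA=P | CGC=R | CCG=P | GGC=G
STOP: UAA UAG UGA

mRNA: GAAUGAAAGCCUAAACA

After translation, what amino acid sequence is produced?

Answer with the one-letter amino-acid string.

start AUG at pos 2
pos 2: AUG -> M; peptide=M
pos 5: AAA -> K; peptide=MK
pos 8: GCC -> A; peptide=MKA
pos 11: UAA -> STOP

Answer: MKA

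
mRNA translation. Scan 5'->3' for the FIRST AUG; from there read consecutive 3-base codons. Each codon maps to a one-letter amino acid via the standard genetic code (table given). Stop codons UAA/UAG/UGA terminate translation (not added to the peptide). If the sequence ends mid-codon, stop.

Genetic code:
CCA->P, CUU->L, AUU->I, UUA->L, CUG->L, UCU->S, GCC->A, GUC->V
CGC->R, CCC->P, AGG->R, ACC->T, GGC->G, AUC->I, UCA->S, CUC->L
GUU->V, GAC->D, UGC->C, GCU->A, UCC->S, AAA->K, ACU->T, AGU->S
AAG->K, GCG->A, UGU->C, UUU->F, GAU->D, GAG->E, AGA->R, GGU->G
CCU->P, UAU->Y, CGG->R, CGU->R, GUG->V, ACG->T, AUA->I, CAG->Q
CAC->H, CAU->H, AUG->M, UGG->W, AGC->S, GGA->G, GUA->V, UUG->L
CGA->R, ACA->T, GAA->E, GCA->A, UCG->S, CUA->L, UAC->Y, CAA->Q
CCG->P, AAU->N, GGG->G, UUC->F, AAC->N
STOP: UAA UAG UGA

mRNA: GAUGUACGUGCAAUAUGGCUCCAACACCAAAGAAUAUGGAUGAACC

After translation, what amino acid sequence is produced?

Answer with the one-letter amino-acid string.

start AUG at pos 1
pos 1: AUG -> M; peptide=M
pos 4: UAC -> Y; peptide=MY
pos 7: GUG -> V; peptide=MYV
pos 10: CAA -> Q; peptide=MYVQ
pos 13: UAU -> Y; peptide=MYVQY
pos 16: GGC -> G; peptide=MYVQYG
pos 19: UCC -> S; peptide=MYVQYGS
pos 22: AAC -> N; peptide=MYVQYGSN
pos 25: ACC -> T; peptide=MYVQYGSNT
pos 28: AAA -> K; peptide=MYVQYGSNTK
pos 31: GAA -> E; peptide=MYVQYGSNTKE
pos 34: UAU -> Y; peptide=MYVQYGSNTKEY
pos 37: GGA -> G; peptide=MYVQYGSNTKEYG
pos 40: UGA -> STOP

Answer: MYVQYGSNTKEYG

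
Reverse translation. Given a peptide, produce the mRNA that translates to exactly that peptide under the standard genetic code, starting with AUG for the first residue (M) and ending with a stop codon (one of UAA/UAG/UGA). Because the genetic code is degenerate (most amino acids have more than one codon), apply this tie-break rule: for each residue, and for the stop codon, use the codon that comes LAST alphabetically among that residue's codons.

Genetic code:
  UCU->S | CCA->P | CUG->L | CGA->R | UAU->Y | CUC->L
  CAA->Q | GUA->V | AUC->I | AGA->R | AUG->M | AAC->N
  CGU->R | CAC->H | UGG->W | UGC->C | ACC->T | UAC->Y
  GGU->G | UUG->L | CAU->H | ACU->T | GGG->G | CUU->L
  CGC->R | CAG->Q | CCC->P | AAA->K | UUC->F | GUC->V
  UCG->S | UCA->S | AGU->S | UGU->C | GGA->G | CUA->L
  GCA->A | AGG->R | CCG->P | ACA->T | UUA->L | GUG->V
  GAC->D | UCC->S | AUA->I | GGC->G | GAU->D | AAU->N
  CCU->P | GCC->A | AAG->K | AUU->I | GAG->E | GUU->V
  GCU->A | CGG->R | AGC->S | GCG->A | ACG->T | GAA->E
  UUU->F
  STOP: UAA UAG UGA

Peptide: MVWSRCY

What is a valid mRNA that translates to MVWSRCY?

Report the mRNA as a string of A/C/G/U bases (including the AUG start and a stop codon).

residue 1: M -> AUG (start codon)
residue 2: V codons sorted = GUA,GUC,GUG,GUU -> pick last = GUU
residue 3: W -> UGG (only codon)
residue 4: S codons sorted = AGC,AGU,UCA,UCC,UCG,UCU -> pick last = UCU
residue 5: R codons sorted = AGA,AGG,CGA,CGC,CGG,CGU -> pick last = CGU
residue 6: C codons sorted = UGC,UGU -> pick last = UGU
residue 7: Y codons sorted = UAC,UAU -> pick last = UAU
terminator: stop codons sorted = UAA,UAG,UGA -> pick last = UGA

Answer: mRNA: AUGGUUUGGUCUCGUUGUUAUUGA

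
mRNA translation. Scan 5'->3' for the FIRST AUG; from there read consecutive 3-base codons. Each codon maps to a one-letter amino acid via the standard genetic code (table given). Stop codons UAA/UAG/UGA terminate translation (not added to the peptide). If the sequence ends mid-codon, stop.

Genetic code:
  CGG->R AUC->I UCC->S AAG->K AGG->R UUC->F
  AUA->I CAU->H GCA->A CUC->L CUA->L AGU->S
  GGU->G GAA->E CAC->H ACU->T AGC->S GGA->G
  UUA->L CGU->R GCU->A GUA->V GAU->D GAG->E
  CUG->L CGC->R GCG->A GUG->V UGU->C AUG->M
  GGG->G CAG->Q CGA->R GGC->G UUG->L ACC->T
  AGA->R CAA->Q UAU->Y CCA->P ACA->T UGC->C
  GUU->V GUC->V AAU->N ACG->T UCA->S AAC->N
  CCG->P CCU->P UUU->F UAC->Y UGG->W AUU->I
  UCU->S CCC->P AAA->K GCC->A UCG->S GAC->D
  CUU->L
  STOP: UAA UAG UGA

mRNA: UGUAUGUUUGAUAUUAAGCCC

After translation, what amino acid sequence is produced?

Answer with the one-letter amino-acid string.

start AUG at pos 3
pos 3: AUG -> M; peptide=M
pos 6: UUU -> F; peptide=MF
pos 9: GAU -> D; peptide=MFD
pos 12: AUU -> I; peptide=MFDI
pos 15: AAG -> K; peptide=MFDIK
pos 18: CCC -> P; peptide=MFDIKP
pos 21: only 0 nt remain (<3), stop (end of mRNA)

Answer: MFDIKP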